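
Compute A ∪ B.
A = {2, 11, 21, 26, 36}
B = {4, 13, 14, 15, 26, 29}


Set A = {2, 11, 21, 26, 36}
Set B = {4, 13, 14, 15, 26, 29}
A ∪ B includes all elements in either set.
Elements from A: {2, 11, 21, 26, 36}
Elements from B not already included: {4, 13, 14, 15, 29}
A ∪ B = {2, 4, 11, 13, 14, 15, 21, 26, 29, 36}

{2, 4, 11, 13, 14, 15, 21, 26, 29, 36}


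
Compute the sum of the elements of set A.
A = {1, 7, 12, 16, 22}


Set A = {1, 7, 12, 16, 22}
Sum = 1 + 7 + 12 + 16 + 22 = 58

58


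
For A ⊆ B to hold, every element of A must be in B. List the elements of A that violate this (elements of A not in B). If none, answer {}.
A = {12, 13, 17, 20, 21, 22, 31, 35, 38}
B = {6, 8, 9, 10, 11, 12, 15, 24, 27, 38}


Set A = {12, 13, 17, 20, 21, 22, 31, 35, 38}
Set B = {6, 8, 9, 10, 11, 12, 15, 24, 27, 38}
Check each element of A against B:
12 ∈ B, 13 ∉ B (include), 17 ∉ B (include), 20 ∉ B (include), 21 ∉ B (include), 22 ∉ B (include), 31 ∉ B (include), 35 ∉ B (include), 38 ∈ B
Elements of A not in B: {13, 17, 20, 21, 22, 31, 35}

{13, 17, 20, 21, 22, 31, 35}


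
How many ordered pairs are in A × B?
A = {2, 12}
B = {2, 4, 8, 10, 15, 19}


Set A = {2, 12} has 2 elements.
Set B = {2, 4, 8, 10, 15, 19} has 6 elements.
|A × B| = |A| × |B| = 2 × 6 = 12

12


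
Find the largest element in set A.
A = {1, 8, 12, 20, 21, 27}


Set A = {1, 8, 12, 20, 21, 27}
Elements in ascending order: 1, 8, 12, 20, 21, 27
The largest element is 27.

27


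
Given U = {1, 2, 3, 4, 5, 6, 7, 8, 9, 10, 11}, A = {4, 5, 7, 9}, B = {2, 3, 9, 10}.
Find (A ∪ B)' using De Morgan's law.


U = {1, 2, 3, 4, 5, 6, 7, 8, 9, 10, 11}
A = {4, 5, 7, 9}, B = {2, 3, 9, 10}
A ∪ B = {2, 3, 4, 5, 7, 9, 10}
(A ∪ B)' = U \ (A ∪ B) = {1, 6, 8, 11}
Verification via A' ∩ B': A' = {1, 2, 3, 6, 8, 10, 11}, B' = {1, 4, 5, 6, 7, 8, 11}
A' ∩ B' = {1, 6, 8, 11} ✓

{1, 6, 8, 11}


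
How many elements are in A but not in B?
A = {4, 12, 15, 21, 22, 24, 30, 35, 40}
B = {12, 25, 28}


Set A = {4, 12, 15, 21, 22, 24, 30, 35, 40}
Set B = {12, 25, 28}
A \ B = {4, 15, 21, 22, 24, 30, 35, 40}
|A \ B| = 8

8


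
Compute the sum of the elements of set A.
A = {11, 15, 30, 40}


Set A = {11, 15, 30, 40}
Sum = 11 + 15 + 30 + 40 = 96

96


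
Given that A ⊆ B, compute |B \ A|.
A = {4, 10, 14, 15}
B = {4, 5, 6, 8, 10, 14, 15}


Set A = {4, 10, 14, 15}, |A| = 4
Set B = {4, 5, 6, 8, 10, 14, 15}, |B| = 7
Since A ⊆ B: B \ A = {5, 6, 8}
|B| - |A| = 7 - 4 = 3

3


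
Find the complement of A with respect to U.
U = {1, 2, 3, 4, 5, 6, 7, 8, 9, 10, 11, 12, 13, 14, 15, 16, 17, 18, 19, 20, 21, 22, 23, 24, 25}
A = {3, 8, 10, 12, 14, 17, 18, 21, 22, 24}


Universal set U = {1, 2, 3, 4, 5, 6, 7, 8, 9, 10, 11, 12, 13, 14, 15, 16, 17, 18, 19, 20, 21, 22, 23, 24, 25}
Set A = {3, 8, 10, 12, 14, 17, 18, 21, 22, 24}
A' = U \ A = elements in U but not in A
Checking each element of U:
1 (not in A, include), 2 (not in A, include), 3 (in A, exclude), 4 (not in A, include), 5 (not in A, include), 6 (not in A, include), 7 (not in A, include), 8 (in A, exclude), 9 (not in A, include), 10 (in A, exclude), 11 (not in A, include), 12 (in A, exclude), 13 (not in A, include), 14 (in A, exclude), 15 (not in A, include), 16 (not in A, include), 17 (in A, exclude), 18 (in A, exclude), 19 (not in A, include), 20 (not in A, include), 21 (in A, exclude), 22 (in A, exclude), 23 (not in A, include), 24 (in A, exclude), 25 (not in A, include)
A' = {1, 2, 4, 5, 6, 7, 9, 11, 13, 15, 16, 19, 20, 23, 25}

{1, 2, 4, 5, 6, 7, 9, 11, 13, 15, 16, 19, 20, 23, 25}


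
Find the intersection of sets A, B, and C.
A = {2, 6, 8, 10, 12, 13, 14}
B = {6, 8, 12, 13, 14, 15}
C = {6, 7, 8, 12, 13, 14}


Set A = {2, 6, 8, 10, 12, 13, 14}
Set B = {6, 8, 12, 13, 14, 15}
Set C = {6, 7, 8, 12, 13, 14}
First, A ∩ B = {6, 8, 12, 13, 14}
Then, (A ∩ B) ∩ C = {6, 8, 12, 13, 14}

{6, 8, 12, 13, 14}


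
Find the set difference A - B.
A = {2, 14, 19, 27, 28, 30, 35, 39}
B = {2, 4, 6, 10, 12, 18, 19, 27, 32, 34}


Set A = {2, 14, 19, 27, 28, 30, 35, 39}
Set B = {2, 4, 6, 10, 12, 18, 19, 27, 32, 34}
A \ B includes elements in A that are not in B.
Check each element of A:
2 (in B, remove), 14 (not in B, keep), 19 (in B, remove), 27 (in B, remove), 28 (not in B, keep), 30 (not in B, keep), 35 (not in B, keep), 39 (not in B, keep)
A \ B = {14, 28, 30, 35, 39}

{14, 28, 30, 35, 39}


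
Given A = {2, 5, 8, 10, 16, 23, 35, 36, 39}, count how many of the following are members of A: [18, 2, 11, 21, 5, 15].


Set A = {2, 5, 8, 10, 16, 23, 35, 36, 39}
Candidates: [18, 2, 11, 21, 5, 15]
Check each candidate:
18 ∉ A, 2 ∈ A, 11 ∉ A, 21 ∉ A, 5 ∈ A, 15 ∉ A
Count of candidates in A: 2

2


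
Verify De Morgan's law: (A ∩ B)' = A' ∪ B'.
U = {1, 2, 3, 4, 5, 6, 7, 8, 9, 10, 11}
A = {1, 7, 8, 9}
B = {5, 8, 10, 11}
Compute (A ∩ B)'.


U = {1, 2, 3, 4, 5, 6, 7, 8, 9, 10, 11}
A = {1, 7, 8, 9}, B = {5, 8, 10, 11}
A ∩ B = {8}
(A ∩ B)' = U \ (A ∩ B) = {1, 2, 3, 4, 5, 6, 7, 9, 10, 11}
Verification via A' ∪ B': A' = {2, 3, 4, 5, 6, 10, 11}, B' = {1, 2, 3, 4, 6, 7, 9}
A' ∪ B' = {1, 2, 3, 4, 5, 6, 7, 9, 10, 11} ✓

{1, 2, 3, 4, 5, 6, 7, 9, 10, 11}


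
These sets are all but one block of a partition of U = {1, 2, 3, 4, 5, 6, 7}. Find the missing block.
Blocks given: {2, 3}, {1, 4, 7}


U = {1, 2, 3, 4, 5, 6, 7}
Shown blocks: {2, 3}, {1, 4, 7}
A partition's blocks are pairwise disjoint and cover U, so the missing block = U \ (union of shown blocks).
Union of shown blocks: {1, 2, 3, 4, 7}
Missing block = U \ (union) = {5, 6}

{5, 6}


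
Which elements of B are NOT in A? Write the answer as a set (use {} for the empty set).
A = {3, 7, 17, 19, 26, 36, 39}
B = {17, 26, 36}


Set A = {3, 7, 17, 19, 26, 36, 39}
Set B = {17, 26, 36}
Check each element of B against A:
17 ∈ A, 26 ∈ A, 36 ∈ A
Elements of B not in A: {}

{}


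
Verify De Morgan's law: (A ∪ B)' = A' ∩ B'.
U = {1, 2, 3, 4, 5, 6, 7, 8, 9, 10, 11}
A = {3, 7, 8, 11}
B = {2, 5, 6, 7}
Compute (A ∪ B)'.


U = {1, 2, 3, 4, 5, 6, 7, 8, 9, 10, 11}
A = {3, 7, 8, 11}, B = {2, 5, 6, 7}
A ∪ B = {2, 3, 5, 6, 7, 8, 11}
(A ∪ B)' = U \ (A ∪ B) = {1, 4, 9, 10}
Verification via A' ∩ B': A' = {1, 2, 4, 5, 6, 9, 10}, B' = {1, 3, 4, 8, 9, 10, 11}
A' ∩ B' = {1, 4, 9, 10} ✓

{1, 4, 9, 10}


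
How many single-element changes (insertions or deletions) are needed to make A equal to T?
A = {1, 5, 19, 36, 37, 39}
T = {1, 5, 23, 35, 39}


Set A = {1, 5, 19, 36, 37, 39}
Set T = {1, 5, 23, 35, 39}
Elements to remove from A (in A, not in T): {19, 36, 37} → 3 removals
Elements to add to A (in T, not in A): {23, 35} → 2 additions
Total edits = 3 + 2 = 5

5


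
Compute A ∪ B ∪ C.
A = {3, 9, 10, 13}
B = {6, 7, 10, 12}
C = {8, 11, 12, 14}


Set A = {3, 9, 10, 13}
Set B = {6, 7, 10, 12}
Set C = {8, 11, 12, 14}
First, A ∪ B = {3, 6, 7, 9, 10, 12, 13}
Then, (A ∪ B) ∪ C = {3, 6, 7, 8, 9, 10, 11, 12, 13, 14}

{3, 6, 7, 8, 9, 10, 11, 12, 13, 14}


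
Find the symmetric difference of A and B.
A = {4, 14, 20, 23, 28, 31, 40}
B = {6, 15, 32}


Set A = {4, 14, 20, 23, 28, 31, 40}
Set B = {6, 15, 32}
A △ B = (A \ B) ∪ (B \ A)
Elements in A but not B: {4, 14, 20, 23, 28, 31, 40}
Elements in B but not A: {6, 15, 32}
A △ B = {4, 6, 14, 15, 20, 23, 28, 31, 32, 40}

{4, 6, 14, 15, 20, 23, 28, 31, 32, 40}


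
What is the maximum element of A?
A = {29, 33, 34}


Set A = {29, 33, 34}
Elements in ascending order: 29, 33, 34
The largest element is 34.

34


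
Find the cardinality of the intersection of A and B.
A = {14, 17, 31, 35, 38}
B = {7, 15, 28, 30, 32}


Set A = {14, 17, 31, 35, 38}
Set B = {7, 15, 28, 30, 32}
A ∩ B = {}
|A ∩ B| = 0

0


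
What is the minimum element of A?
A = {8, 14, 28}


Set A = {8, 14, 28}
Elements in ascending order: 8, 14, 28
The smallest element is 8.

8


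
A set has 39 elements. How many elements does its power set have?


The set has 39 elements.
The power set contains all possible subsets.
|P(A)| = 2^|A| = 2^39 = 549755813888

549755813888


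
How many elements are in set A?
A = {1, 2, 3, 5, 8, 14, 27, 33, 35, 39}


Set A = {1, 2, 3, 5, 8, 14, 27, 33, 35, 39}
Listing elements: 1, 2, 3, 5, 8, 14, 27, 33, 35, 39
Counting: 10 elements
|A| = 10

10


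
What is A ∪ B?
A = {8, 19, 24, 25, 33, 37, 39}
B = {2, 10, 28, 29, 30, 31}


Set A = {8, 19, 24, 25, 33, 37, 39}
Set B = {2, 10, 28, 29, 30, 31}
A ∪ B includes all elements in either set.
Elements from A: {8, 19, 24, 25, 33, 37, 39}
Elements from B not already included: {2, 10, 28, 29, 30, 31}
A ∪ B = {2, 8, 10, 19, 24, 25, 28, 29, 30, 31, 33, 37, 39}

{2, 8, 10, 19, 24, 25, 28, 29, 30, 31, 33, 37, 39}


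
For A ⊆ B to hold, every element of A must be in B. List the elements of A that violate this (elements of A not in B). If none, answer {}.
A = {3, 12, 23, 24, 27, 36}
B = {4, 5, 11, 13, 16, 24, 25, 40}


Set A = {3, 12, 23, 24, 27, 36}
Set B = {4, 5, 11, 13, 16, 24, 25, 40}
Check each element of A against B:
3 ∉ B (include), 12 ∉ B (include), 23 ∉ B (include), 24 ∈ B, 27 ∉ B (include), 36 ∉ B (include)
Elements of A not in B: {3, 12, 23, 27, 36}

{3, 12, 23, 27, 36}


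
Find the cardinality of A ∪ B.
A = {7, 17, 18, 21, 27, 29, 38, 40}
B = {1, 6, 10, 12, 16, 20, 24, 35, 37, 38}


Set A = {7, 17, 18, 21, 27, 29, 38, 40}, |A| = 8
Set B = {1, 6, 10, 12, 16, 20, 24, 35, 37, 38}, |B| = 10
A ∩ B = {38}, |A ∩ B| = 1
|A ∪ B| = |A| + |B| - |A ∩ B| = 8 + 10 - 1 = 17

17


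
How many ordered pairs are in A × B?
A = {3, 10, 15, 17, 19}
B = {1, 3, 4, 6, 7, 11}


Set A = {3, 10, 15, 17, 19} has 5 elements.
Set B = {1, 3, 4, 6, 7, 11} has 6 elements.
|A × B| = |A| × |B| = 5 × 6 = 30

30


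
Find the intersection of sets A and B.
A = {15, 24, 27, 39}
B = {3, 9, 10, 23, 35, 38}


Set A = {15, 24, 27, 39}
Set B = {3, 9, 10, 23, 35, 38}
A ∩ B includes only elements in both sets.
Check each element of A against B:
15 ✗, 24 ✗, 27 ✗, 39 ✗
A ∩ B = {}

{}


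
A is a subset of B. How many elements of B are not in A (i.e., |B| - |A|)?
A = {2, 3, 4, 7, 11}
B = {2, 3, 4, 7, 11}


Set A = {2, 3, 4, 7, 11}, |A| = 5
Set B = {2, 3, 4, 7, 11}, |B| = 5
Since A ⊆ B: B \ A = {}
|B| - |A| = 5 - 5 = 0

0


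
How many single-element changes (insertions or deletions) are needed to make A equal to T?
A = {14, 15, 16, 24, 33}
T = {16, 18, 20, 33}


Set A = {14, 15, 16, 24, 33}
Set T = {16, 18, 20, 33}
Elements to remove from A (in A, not in T): {14, 15, 24} → 3 removals
Elements to add to A (in T, not in A): {18, 20} → 2 additions
Total edits = 3 + 2 = 5

5


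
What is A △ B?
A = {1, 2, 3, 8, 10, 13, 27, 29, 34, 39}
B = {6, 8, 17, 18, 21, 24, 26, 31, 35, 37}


Set A = {1, 2, 3, 8, 10, 13, 27, 29, 34, 39}
Set B = {6, 8, 17, 18, 21, 24, 26, 31, 35, 37}
A △ B = (A \ B) ∪ (B \ A)
Elements in A but not B: {1, 2, 3, 10, 13, 27, 29, 34, 39}
Elements in B but not A: {6, 17, 18, 21, 24, 26, 31, 35, 37}
A △ B = {1, 2, 3, 6, 10, 13, 17, 18, 21, 24, 26, 27, 29, 31, 34, 35, 37, 39}

{1, 2, 3, 6, 10, 13, 17, 18, 21, 24, 26, 27, 29, 31, 34, 35, 37, 39}


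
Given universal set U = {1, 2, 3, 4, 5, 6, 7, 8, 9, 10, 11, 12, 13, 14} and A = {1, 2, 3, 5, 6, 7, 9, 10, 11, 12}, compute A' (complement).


Universal set U = {1, 2, 3, 4, 5, 6, 7, 8, 9, 10, 11, 12, 13, 14}
Set A = {1, 2, 3, 5, 6, 7, 9, 10, 11, 12}
A' = U \ A = elements in U but not in A
Checking each element of U:
1 (in A, exclude), 2 (in A, exclude), 3 (in A, exclude), 4 (not in A, include), 5 (in A, exclude), 6 (in A, exclude), 7 (in A, exclude), 8 (not in A, include), 9 (in A, exclude), 10 (in A, exclude), 11 (in A, exclude), 12 (in A, exclude), 13 (not in A, include), 14 (not in A, include)
A' = {4, 8, 13, 14}

{4, 8, 13, 14}


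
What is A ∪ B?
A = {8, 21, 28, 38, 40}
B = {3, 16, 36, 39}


Set A = {8, 21, 28, 38, 40}
Set B = {3, 16, 36, 39}
A ∪ B includes all elements in either set.
Elements from A: {8, 21, 28, 38, 40}
Elements from B not already included: {3, 16, 36, 39}
A ∪ B = {3, 8, 16, 21, 28, 36, 38, 39, 40}

{3, 8, 16, 21, 28, 36, 38, 39, 40}


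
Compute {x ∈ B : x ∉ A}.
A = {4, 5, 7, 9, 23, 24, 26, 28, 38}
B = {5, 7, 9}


Set A = {4, 5, 7, 9, 23, 24, 26, 28, 38}
Set B = {5, 7, 9}
Check each element of B against A:
5 ∈ A, 7 ∈ A, 9 ∈ A
Elements of B not in A: {}

{}


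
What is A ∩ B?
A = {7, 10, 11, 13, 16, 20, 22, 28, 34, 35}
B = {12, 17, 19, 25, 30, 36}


Set A = {7, 10, 11, 13, 16, 20, 22, 28, 34, 35}
Set B = {12, 17, 19, 25, 30, 36}
A ∩ B includes only elements in both sets.
Check each element of A against B:
7 ✗, 10 ✗, 11 ✗, 13 ✗, 16 ✗, 20 ✗, 22 ✗, 28 ✗, 34 ✗, 35 ✗
A ∩ B = {}

{}


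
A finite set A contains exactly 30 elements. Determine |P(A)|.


The set has 30 elements.
The power set contains all possible subsets.
|P(A)| = 2^|A| = 2^30 = 1073741824

1073741824


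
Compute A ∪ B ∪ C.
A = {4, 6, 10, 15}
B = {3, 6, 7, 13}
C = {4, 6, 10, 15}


Set A = {4, 6, 10, 15}
Set B = {3, 6, 7, 13}
Set C = {4, 6, 10, 15}
First, A ∪ B = {3, 4, 6, 7, 10, 13, 15}
Then, (A ∪ B) ∪ C = {3, 4, 6, 7, 10, 13, 15}

{3, 4, 6, 7, 10, 13, 15}


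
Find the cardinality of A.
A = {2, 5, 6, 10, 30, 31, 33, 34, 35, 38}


Set A = {2, 5, 6, 10, 30, 31, 33, 34, 35, 38}
Listing elements: 2, 5, 6, 10, 30, 31, 33, 34, 35, 38
Counting: 10 elements
|A| = 10

10


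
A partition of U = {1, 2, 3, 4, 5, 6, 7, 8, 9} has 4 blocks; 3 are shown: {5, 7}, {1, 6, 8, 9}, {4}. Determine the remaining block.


U = {1, 2, 3, 4, 5, 6, 7, 8, 9}
Shown blocks: {5, 7}, {1, 6, 8, 9}, {4}
A partition's blocks are pairwise disjoint and cover U, so the missing block = U \ (union of shown blocks).
Union of shown blocks: {1, 4, 5, 6, 7, 8, 9}
Missing block = U \ (union) = {2, 3}

{2, 3}


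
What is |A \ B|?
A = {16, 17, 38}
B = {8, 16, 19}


Set A = {16, 17, 38}
Set B = {8, 16, 19}
A \ B = {17, 38}
|A \ B| = 2

2


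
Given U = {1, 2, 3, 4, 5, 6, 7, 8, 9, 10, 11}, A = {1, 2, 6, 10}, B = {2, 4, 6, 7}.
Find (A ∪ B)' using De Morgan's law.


U = {1, 2, 3, 4, 5, 6, 7, 8, 9, 10, 11}
A = {1, 2, 6, 10}, B = {2, 4, 6, 7}
A ∪ B = {1, 2, 4, 6, 7, 10}
(A ∪ B)' = U \ (A ∪ B) = {3, 5, 8, 9, 11}
Verification via A' ∩ B': A' = {3, 4, 5, 7, 8, 9, 11}, B' = {1, 3, 5, 8, 9, 10, 11}
A' ∩ B' = {3, 5, 8, 9, 11} ✓

{3, 5, 8, 9, 11}


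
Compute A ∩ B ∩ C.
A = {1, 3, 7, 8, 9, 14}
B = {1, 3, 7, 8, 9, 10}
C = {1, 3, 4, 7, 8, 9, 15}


Set A = {1, 3, 7, 8, 9, 14}
Set B = {1, 3, 7, 8, 9, 10}
Set C = {1, 3, 4, 7, 8, 9, 15}
First, A ∩ B = {1, 3, 7, 8, 9}
Then, (A ∩ B) ∩ C = {1, 3, 7, 8, 9}

{1, 3, 7, 8, 9}


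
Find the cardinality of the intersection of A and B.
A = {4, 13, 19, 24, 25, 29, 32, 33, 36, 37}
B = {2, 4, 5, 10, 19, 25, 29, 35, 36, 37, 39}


Set A = {4, 13, 19, 24, 25, 29, 32, 33, 36, 37}
Set B = {2, 4, 5, 10, 19, 25, 29, 35, 36, 37, 39}
A ∩ B = {4, 19, 25, 29, 36, 37}
|A ∩ B| = 6

6


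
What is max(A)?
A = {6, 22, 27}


Set A = {6, 22, 27}
Elements in ascending order: 6, 22, 27
The largest element is 27.

27


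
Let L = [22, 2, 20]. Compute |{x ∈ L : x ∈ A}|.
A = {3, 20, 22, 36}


Set A = {3, 20, 22, 36}
Candidates: [22, 2, 20]
Check each candidate:
22 ∈ A, 2 ∉ A, 20 ∈ A
Count of candidates in A: 2

2


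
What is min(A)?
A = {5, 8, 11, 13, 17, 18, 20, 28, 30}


Set A = {5, 8, 11, 13, 17, 18, 20, 28, 30}
Elements in ascending order: 5, 8, 11, 13, 17, 18, 20, 28, 30
The smallest element is 5.

5


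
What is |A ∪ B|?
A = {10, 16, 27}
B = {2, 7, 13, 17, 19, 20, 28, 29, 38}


Set A = {10, 16, 27}, |A| = 3
Set B = {2, 7, 13, 17, 19, 20, 28, 29, 38}, |B| = 9
A ∩ B = {}, |A ∩ B| = 0
|A ∪ B| = |A| + |B| - |A ∩ B| = 3 + 9 - 0 = 12

12


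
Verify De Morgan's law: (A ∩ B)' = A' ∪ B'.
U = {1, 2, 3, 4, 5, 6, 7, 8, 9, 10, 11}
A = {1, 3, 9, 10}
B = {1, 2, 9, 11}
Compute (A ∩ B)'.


U = {1, 2, 3, 4, 5, 6, 7, 8, 9, 10, 11}
A = {1, 3, 9, 10}, B = {1, 2, 9, 11}
A ∩ B = {1, 9}
(A ∩ B)' = U \ (A ∩ B) = {2, 3, 4, 5, 6, 7, 8, 10, 11}
Verification via A' ∪ B': A' = {2, 4, 5, 6, 7, 8, 11}, B' = {3, 4, 5, 6, 7, 8, 10}
A' ∪ B' = {2, 3, 4, 5, 6, 7, 8, 10, 11} ✓

{2, 3, 4, 5, 6, 7, 8, 10, 11}


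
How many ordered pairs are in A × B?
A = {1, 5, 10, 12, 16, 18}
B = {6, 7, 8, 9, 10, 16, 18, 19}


Set A = {1, 5, 10, 12, 16, 18} has 6 elements.
Set B = {6, 7, 8, 9, 10, 16, 18, 19} has 8 elements.
|A × B| = |A| × |B| = 6 × 8 = 48

48


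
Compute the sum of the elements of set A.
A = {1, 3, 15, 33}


Set A = {1, 3, 15, 33}
Sum = 1 + 3 + 15 + 33 = 52

52


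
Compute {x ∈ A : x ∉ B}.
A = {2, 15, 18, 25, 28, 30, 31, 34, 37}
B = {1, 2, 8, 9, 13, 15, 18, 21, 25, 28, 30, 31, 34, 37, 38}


Set A = {2, 15, 18, 25, 28, 30, 31, 34, 37}
Set B = {1, 2, 8, 9, 13, 15, 18, 21, 25, 28, 30, 31, 34, 37, 38}
Check each element of A against B:
2 ∈ B, 15 ∈ B, 18 ∈ B, 25 ∈ B, 28 ∈ B, 30 ∈ B, 31 ∈ B, 34 ∈ B, 37 ∈ B
Elements of A not in B: {}

{}


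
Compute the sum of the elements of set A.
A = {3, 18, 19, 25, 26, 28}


Set A = {3, 18, 19, 25, 26, 28}
Sum = 3 + 18 + 19 + 25 + 26 + 28 = 119

119


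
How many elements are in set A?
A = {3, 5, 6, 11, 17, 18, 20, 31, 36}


Set A = {3, 5, 6, 11, 17, 18, 20, 31, 36}
Listing elements: 3, 5, 6, 11, 17, 18, 20, 31, 36
Counting: 9 elements
|A| = 9

9


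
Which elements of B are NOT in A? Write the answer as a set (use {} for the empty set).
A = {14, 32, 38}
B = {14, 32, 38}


Set A = {14, 32, 38}
Set B = {14, 32, 38}
Check each element of B against A:
14 ∈ A, 32 ∈ A, 38 ∈ A
Elements of B not in A: {}

{}


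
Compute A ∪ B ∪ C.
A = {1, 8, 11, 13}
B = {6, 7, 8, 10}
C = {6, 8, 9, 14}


Set A = {1, 8, 11, 13}
Set B = {6, 7, 8, 10}
Set C = {6, 8, 9, 14}
First, A ∪ B = {1, 6, 7, 8, 10, 11, 13}
Then, (A ∪ B) ∪ C = {1, 6, 7, 8, 9, 10, 11, 13, 14}

{1, 6, 7, 8, 9, 10, 11, 13, 14}


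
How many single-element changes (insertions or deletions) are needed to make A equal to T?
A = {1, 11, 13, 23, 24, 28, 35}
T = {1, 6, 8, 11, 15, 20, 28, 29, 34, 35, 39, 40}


Set A = {1, 11, 13, 23, 24, 28, 35}
Set T = {1, 6, 8, 11, 15, 20, 28, 29, 34, 35, 39, 40}
Elements to remove from A (in A, not in T): {13, 23, 24} → 3 removals
Elements to add to A (in T, not in A): {6, 8, 15, 20, 29, 34, 39, 40} → 8 additions
Total edits = 3 + 8 = 11

11


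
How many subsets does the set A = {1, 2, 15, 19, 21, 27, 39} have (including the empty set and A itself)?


Set A = {1, 2, 15, 19, 21, 27, 39}
|A| = 7
The power set P(A) contains all subsets of A.
|P(A)| = 2^|A| = 2^7 = 128

128


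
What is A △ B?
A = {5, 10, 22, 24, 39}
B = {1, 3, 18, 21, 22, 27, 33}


Set A = {5, 10, 22, 24, 39}
Set B = {1, 3, 18, 21, 22, 27, 33}
A △ B = (A \ B) ∪ (B \ A)
Elements in A but not B: {5, 10, 24, 39}
Elements in B but not A: {1, 3, 18, 21, 27, 33}
A △ B = {1, 3, 5, 10, 18, 21, 24, 27, 33, 39}

{1, 3, 5, 10, 18, 21, 24, 27, 33, 39}


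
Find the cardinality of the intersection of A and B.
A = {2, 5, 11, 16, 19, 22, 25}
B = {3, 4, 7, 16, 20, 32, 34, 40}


Set A = {2, 5, 11, 16, 19, 22, 25}
Set B = {3, 4, 7, 16, 20, 32, 34, 40}
A ∩ B = {16}
|A ∩ B| = 1

1


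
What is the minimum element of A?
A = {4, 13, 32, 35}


Set A = {4, 13, 32, 35}
Elements in ascending order: 4, 13, 32, 35
The smallest element is 4.

4


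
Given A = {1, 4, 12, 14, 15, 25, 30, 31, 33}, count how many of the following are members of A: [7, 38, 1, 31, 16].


Set A = {1, 4, 12, 14, 15, 25, 30, 31, 33}
Candidates: [7, 38, 1, 31, 16]
Check each candidate:
7 ∉ A, 38 ∉ A, 1 ∈ A, 31 ∈ A, 16 ∉ A
Count of candidates in A: 2

2


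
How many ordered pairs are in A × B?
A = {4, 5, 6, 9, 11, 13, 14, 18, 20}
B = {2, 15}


Set A = {4, 5, 6, 9, 11, 13, 14, 18, 20} has 9 elements.
Set B = {2, 15} has 2 elements.
|A × B| = |A| × |B| = 9 × 2 = 18

18


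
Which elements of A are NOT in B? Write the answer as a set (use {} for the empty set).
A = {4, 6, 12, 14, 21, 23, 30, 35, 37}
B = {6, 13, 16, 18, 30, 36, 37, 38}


Set A = {4, 6, 12, 14, 21, 23, 30, 35, 37}
Set B = {6, 13, 16, 18, 30, 36, 37, 38}
Check each element of A against B:
4 ∉ B (include), 6 ∈ B, 12 ∉ B (include), 14 ∉ B (include), 21 ∉ B (include), 23 ∉ B (include), 30 ∈ B, 35 ∉ B (include), 37 ∈ B
Elements of A not in B: {4, 12, 14, 21, 23, 35}

{4, 12, 14, 21, 23, 35}


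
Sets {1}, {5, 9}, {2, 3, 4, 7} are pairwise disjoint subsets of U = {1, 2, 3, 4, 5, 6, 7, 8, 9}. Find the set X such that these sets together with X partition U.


U = {1, 2, 3, 4, 5, 6, 7, 8, 9}
Shown blocks: {1}, {5, 9}, {2, 3, 4, 7}
A partition's blocks are pairwise disjoint and cover U, so the missing block = U \ (union of shown blocks).
Union of shown blocks: {1, 2, 3, 4, 5, 7, 9}
Missing block = U \ (union) = {6, 8}

{6, 8}


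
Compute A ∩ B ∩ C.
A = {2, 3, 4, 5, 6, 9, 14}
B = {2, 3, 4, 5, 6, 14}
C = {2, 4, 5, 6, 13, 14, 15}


Set A = {2, 3, 4, 5, 6, 9, 14}
Set B = {2, 3, 4, 5, 6, 14}
Set C = {2, 4, 5, 6, 13, 14, 15}
First, A ∩ B = {2, 3, 4, 5, 6, 14}
Then, (A ∩ B) ∩ C = {2, 4, 5, 6, 14}

{2, 4, 5, 6, 14}


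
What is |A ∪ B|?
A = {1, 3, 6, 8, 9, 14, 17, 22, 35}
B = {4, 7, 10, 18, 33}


Set A = {1, 3, 6, 8, 9, 14, 17, 22, 35}, |A| = 9
Set B = {4, 7, 10, 18, 33}, |B| = 5
A ∩ B = {}, |A ∩ B| = 0
|A ∪ B| = |A| + |B| - |A ∩ B| = 9 + 5 - 0 = 14

14


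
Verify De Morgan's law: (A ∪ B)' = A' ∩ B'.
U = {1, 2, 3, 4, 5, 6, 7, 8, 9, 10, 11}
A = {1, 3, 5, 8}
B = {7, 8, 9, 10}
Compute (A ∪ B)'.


U = {1, 2, 3, 4, 5, 6, 7, 8, 9, 10, 11}
A = {1, 3, 5, 8}, B = {7, 8, 9, 10}
A ∪ B = {1, 3, 5, 7, 8, 9, 10}
(A ∪ B)' = U \ (A ∪ B) = {2, 4, 6, 11}
Verification via A' ∩ B': A' = {2, 4, 6, 7, 9, 10, 11}, B' = {1, 2, 3, 4, 5, 6, 11}
A' ∩ B' = {2, 4, 6, 11} ✓

{2, 4, 6, 11}


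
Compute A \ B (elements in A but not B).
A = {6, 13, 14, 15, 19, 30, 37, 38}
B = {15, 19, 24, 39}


Set A = {6, 13, 14, 15, 19, 30, 37, 38}
Set B = {15, 19, 24, 39}
A \ B includes elements in A that are not in B.
Check each element of A:
6 (not in B, keep), 13 (not in B, keep), 14 (not in B, keep), 15 (in B, remove), 19 (in B, remove), 30 (not in B, keep), 37 (not in B, keep), 38 (not in B, keep)
A \ B = {6, 13, 14, 30, 37, 38}

{6, 13, 14, 30, 37, 38}


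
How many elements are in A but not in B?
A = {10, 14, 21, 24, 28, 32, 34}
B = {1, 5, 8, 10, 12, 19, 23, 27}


Set A = {10, 14, 21, 24, 28, 32, 34}
Set B = {1, 5, 8, 10, 12, 19, 23, 27}
A \ B = {14, 21, 24, 28, 32, 34}
|A \ B| = 6

6


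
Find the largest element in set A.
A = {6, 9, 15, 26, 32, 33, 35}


Set A = {6, 9, 15, 26, 32, 33, 35}
Elements in ascending order: 6, 9, 15, 26, 32, 33, 35
The largest element is 35.

35


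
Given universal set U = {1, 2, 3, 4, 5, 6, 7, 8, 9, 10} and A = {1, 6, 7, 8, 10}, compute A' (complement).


Universal set U = {1, 2, 3, 4, 5, 6, 7, 8, 9, 10}
Set A = {1, 6, 7, 8, 10}
A' = U \ A = elements in U but not in A
Checking each element of U:
1 (in A, exclude), 2 (not in A, include), 3 (not in A, include), 4 (not in A, include), 5 (not in A, include), 6 (in A, exclude), 7 (in A, exclude), 8 (in A, exclude), 9 (not in A, include), 10 (in A, exclude)
A' = {2, 3, 4, 5, 9}

{2, 3, 4, 5, 9}


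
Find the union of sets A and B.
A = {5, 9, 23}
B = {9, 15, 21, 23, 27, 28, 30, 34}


Set A = {5, 9, 23}
Set B = {9, 15, 21, 23, 27, 28, 30, 34}
A ∪ B includes all elements in either set.
Elements from A: {5, 9, 23}
Elements from B not already included: {15, 21, 27, 28, 30, 34}
A ∪ B = {5, 9, 15, 21, 23, 27, 28, 30, 34}

{5, 9, 15, 21, 23, 27, 28, 30, 34}


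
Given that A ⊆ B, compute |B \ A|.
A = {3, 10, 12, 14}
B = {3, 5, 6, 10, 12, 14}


Set A = {3, 10, 12, 14}, |A| = 4
Set B = {3, 5, 6, 10, 12, 14}, |B| = 6
Since A ⊆ B: B \ A = {5, 6}
|B| - |A| = 6 - 4 = 2

2


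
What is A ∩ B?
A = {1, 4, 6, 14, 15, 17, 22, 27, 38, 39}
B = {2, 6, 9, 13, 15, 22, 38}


Set A = {1, 4, 6, 14, 15, 17, 22, 27, 38, 39}
Set B = {2, 6, 9, 13, 15, 22, 38}
A ∩ B includes only elements in both sets.
Check each element of A against B:
1 ✗, 4 ✗, 6 ✓, 14 ✗, 15 ✓, 17 ✗, 22 ✓, 27 ✗, 38 ✓, 39 ✗
A ∩ B = {6, 15, 22, 38}

{6, 15, 22, 38}


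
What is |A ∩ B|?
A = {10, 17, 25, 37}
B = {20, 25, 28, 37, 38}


Set A = {10, 17, 25, 37}
Set B = {20, 25, 28, 37, 38}
A ∩ B = {25, 37}
|A ∩ B| = 2

2


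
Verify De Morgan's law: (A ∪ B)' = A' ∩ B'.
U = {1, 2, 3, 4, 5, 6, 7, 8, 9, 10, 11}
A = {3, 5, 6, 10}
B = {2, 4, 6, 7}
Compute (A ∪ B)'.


U = {1, 2, 3, 4, 5, 6, 7, 8, 9, 10, 11}
A = {3, 5, 6, 10}, B = {2, 4, 6, 7}
A ∪ B = {2, 3, 4, 5, 6, 7, 10}
(A ∪ B)' = U \ (A ∪ B) = {1, 8, 9, 11}
Verification via A' ∩ B': A' = {1, 2, 4, 7, 8, 9, 11}, B' = {1, 3, 5, 8, 9, 10, 11}
A' ∩ B' = {1, 8, 9, 11} ✓

{1, 8, 9, 11}


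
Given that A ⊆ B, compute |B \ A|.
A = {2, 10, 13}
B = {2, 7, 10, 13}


Set A = {2, 10, 13}, |A| = 3
Set B = {2, 7, 10, 13}, |B| = 4
Since A ⊆ B: B \ A = {7}
|B| - |A| = 4 - 3 = 1

1


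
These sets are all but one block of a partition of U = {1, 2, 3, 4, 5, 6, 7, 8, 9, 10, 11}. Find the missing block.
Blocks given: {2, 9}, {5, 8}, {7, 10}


U = {1, 2, 3, 4, 5, 6, 7, 8, 9, 10, 11}
Shown blocks: {2, 9}, {5, 8}, {7, 10}
A partition's blocks are pairwise disjoint and cover U, so the missing block = U \ (union of shown blocks).
Union of shown blocks: {2, 5, 7, 8, 9, 10}
Missing block = U \ (union) = {1, 3, 4, 6, 11}

{1, 3, 4, 6, 11}


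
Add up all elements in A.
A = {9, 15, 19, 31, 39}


Set A = {9, 15, 19, 31, 39}
Sum = 9 + 15 + 19 + 31 + 39 = 113

113


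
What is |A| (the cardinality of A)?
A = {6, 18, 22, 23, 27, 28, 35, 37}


Set A = {6, 18, 22, 23, 27, 28, 35, 37}
Listing elements: 6, 18, 22, 23, 27, 28, 35, 37
Counting: 8 elements
|A| = 8

8


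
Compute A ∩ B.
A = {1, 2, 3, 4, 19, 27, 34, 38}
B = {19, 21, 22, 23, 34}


Set A = {1, 2, 3, 4, 19, 27, 34, 38}
Set B = {19, 21, 22, 23, 34}
A ∩ B includes only elements in both sets.
Check each element of A against B:
1 ✗, 2 ✗, 3 ✗, 4 ✗, 19 ✓, 27 ✗, 34 ✓, 38 ✗
A ∩ B = {19, 34}

{19, 34}


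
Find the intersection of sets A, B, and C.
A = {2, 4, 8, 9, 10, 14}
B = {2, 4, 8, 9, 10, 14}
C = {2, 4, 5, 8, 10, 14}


Set A = {2, 4, 8, 9, 10, 14}
Set B = {2, 4, 8, 9, 10, 14}
Set C = {2, 4, 5, 8, 10, 14}
First, A ∩ B = {2, 4, 8, 9, 10, 14}
Then, (A ∩ B) ∩ C = {2, 4, 8, 10, 14}

{2, 4, 8, 10, 14}


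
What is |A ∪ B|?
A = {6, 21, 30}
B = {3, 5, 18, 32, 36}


Set A = {6, 21, 30}, |A| = 3
Set B = {3, 5, 18, 32, 36}, |B| = 5
A ∩ B = {}, |A ∩ B| = 0
|A ∪ B| = |A| + |B| - |A ∩ B| = 3 + 5 - 0 = 8

8


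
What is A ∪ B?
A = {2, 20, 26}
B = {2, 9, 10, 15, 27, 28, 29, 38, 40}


Set A = {2, 20, 26}
Set B = {2, 9, 10, 15, 27, 28, 29, 38, 40}
A ∪ B includes all elements in either set.
Elements from A: {2, 20, 26}
Elements from B not already included: {9, 10, 15, 27, 28, 29, 38, 40}
A ∪ B = {2, 9, 10, 15, 20, 26, 27, 28, 29, 38, 40}

{2, 9, 10, 15, 20, 26, 27, 28, 29, 38, 40}


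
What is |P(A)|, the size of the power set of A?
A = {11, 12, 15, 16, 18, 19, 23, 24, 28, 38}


Set A = {11, 12, 15, 16, 18, 19, 23, 24, 28, 38}
|A| = 10
The power set P(A) contains all subsets of A.
|P(A)| = 2^|A| = 2^10 = 1024

1024


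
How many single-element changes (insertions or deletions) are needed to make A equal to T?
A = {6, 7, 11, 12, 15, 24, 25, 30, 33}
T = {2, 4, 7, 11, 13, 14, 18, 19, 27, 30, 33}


Set A = {6, 7, 11, 12, 15, 24, 25, 30, 33}
Set T = {2, 4, 7, 11, 13, 14, 18, 19, 27, 30, 33}
Elements to remove from A (in A, not in T): {6, 12, 15, 24, 25} → 5 removals
Elements to add to A (in T, not in A): {2, 4, 13, 14, 18, 19, 27} → 7 additions
Total edits = 5 + 7 = 12

12


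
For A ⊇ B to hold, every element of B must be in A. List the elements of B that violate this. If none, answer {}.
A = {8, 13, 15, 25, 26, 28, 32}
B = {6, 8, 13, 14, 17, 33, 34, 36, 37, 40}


Set A = {8, 13, 15, 25, 26, 28, 32}
Set B = {6, 8, 13, 14, 17, 33, 34, 36, 37, 40}
Check each element of B against A:
6 ∉ A (include), 8 ∈ A, 13 ∈ A, 14 ∉ A (include), 17 ∉ A (include), 33 ∉ A (include), 34 ∉ A (include), 36 ∉ A (include), 37 ∉ A (include), 40 ∉ A (include)
Elements of B not in A: {6, 14, 17, 33, 34, 36, 37, 40}

{6, 14, 17, 33, 34, 36, 37, 40}


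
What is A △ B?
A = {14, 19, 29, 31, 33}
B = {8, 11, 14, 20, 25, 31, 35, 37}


Set A = {14, 19, 29, 31, 33}
Set B = {8, 11, 14, 20, 25, 31, 35, 37}
A △ B = (A \ B) ∪ (B \ A)
Elements in A but not B: {19, 29, 33}
Elements in B but not A: {8, 11, 20, 25, 35, 37}
A △ B = {8, 11, 19, 20, 25, 29, 33, 35, 37}

{8, 11, 19, 20, 25, 29, 33, 35, 37}


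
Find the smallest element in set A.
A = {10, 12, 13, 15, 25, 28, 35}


Set A = {10, 12, 13, 15, 25, 28, 35}
Elements in ascending order: 10, 12, 13, 15, 25, 28, 35
The smallest element is 10.

10


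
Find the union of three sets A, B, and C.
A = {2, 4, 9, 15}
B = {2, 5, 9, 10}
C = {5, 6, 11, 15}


Set A = {2, 4, 9, 15}
Set B = {2, 5, 9, 10}
Set C = {5, 6, 11, 15}
First, A ∪ B = {2, 4, 5, 9, 10, 15}
Then, (A ∪ B) ∪ C = {2, 4, 5, 6, 9, 10, 11, 15}

{2, 4, 5, 6, 9, 10, 11, 15}


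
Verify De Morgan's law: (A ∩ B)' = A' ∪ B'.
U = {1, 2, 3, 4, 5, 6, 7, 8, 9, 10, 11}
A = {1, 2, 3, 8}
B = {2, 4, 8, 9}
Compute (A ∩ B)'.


U = {1, 2, 3, 4, 5, 6, 7, 8, 9, 10, 11}
A = {1, 2, 3, 8}, B = {2, 4, 8, 9}
A ∩ B = {2, 8}
(A ∩ B)' = U \ (A ∩ B) = {1, 3, 4, 5, 6, 7, 9, 10, 11}
Verification via A' ∪ B': A' = {4, 5, 6, 7, 9, 10, 11}, B' = {1, 3, 5, 6, 7, 10, 11}
A' ∪ B' = {1, 3, 4, 5, 6, 7, 9, 10, 11} ✓

{1, 3, 4, 5, 6, 7, 9, 10, 11}


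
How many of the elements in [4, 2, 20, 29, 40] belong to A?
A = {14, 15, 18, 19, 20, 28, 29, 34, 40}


Set A = {14, 15, 18, 19, 20, 28, 29, 34, 40}
Candidates: [4, 2, 20, 29, 40]
Check each candidate:
4 ∉ A, 2 ∉ A, 20 ∈ A, 29 ∈ A, 40 ∈ A
Count of candidates in A: 3

3


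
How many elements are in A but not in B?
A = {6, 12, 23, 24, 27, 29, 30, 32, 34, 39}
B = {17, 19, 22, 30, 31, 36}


Set A = {6, 12, 23, 24, 27, 29, 30, 32, 34, 39}
Set B = {17, 19, 22, 30, 31, 36}
A \ B = {6, 12, 23, 24, 27, 29, 32, 34, 39}
|A \ B| = 9

9


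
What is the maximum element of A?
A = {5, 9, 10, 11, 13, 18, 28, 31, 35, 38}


Set A = {5, 9, 10, 11, 13, 18, 28, 31, 35, 38}
Elements in ascending order: 5, 9, 10, 11, 13, 18, 28, 31, 35, 38
The largest element is 38.

38


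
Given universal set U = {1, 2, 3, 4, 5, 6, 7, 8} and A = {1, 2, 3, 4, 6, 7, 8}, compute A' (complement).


Universal set U = {1, 2, 3, 4, 5, 6, 7, 8}
Set A = {1, 2, 3, 4, 6, 7, 8}
A' = U \ A = elements in U but not in A
Checking each element of U:
1 (in A, exclude), 2 (in A, exclude), 3 (in A, exclude), 4 (in A, exclude), 5 (not in A, include), 6 (in A, exclude), 7 (in A, exclude), 8 (in A, exclude)
A' = {5}

{5}


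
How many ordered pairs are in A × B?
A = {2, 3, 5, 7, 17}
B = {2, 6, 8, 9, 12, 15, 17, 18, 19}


Set A = {2, 3, 5, 7, 17} has 5 elements.
Set B = {2, 6, 8, 9, 12, 15, 17, 18, 19} has 9 elements.
|A × B| = |A| × |B| = 5 × 9 = 45

45


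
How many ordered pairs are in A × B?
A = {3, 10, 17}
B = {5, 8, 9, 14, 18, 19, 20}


Set A = {3, 10, 17} has 3 elements.
Set B = {5, 8, 9, 14, 18, 19, 20} has 7 elements.
|A × B| = |A| × |B| = 3 × 7 = 21

21


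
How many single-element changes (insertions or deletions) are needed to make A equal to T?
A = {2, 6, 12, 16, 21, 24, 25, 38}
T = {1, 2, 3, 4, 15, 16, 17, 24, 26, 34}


Set A = {2, 6, 12, 16, 21, 24, 25, 38}
Set T = {1, 2, 3, 4, 15, 16, 17, 24, 26, 34}
Elements to remove from A (in A, not in T): {6, 12, 21, 25, 38} → 5 removals
Elements to add to A (in T, not in A): {1, 3, 4, 15, 17, 26, 34} → 7 additions
Total edits = 5 + 7 = 12

12


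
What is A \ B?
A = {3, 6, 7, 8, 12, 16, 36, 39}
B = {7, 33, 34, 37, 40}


Set A = {3, 6, 7, 8, 12, 16, 36, 39}
Set B = {7, 33, 34, 37, 40}
A \ B includes elements in A that are not in B.
Check each element of A:
3 (not in B, keep), 6 (not in B, keep), 7 (in B, remove), 8 (not in B, keep), 12 (not in B, keep), 16 (not in B, keep), 36 (not in B, keep), 39 (not in B, keep)
A \ B = {3, 6, 8, 12, 16, 36, 39}

{3, 6, 8, 12, 16, 36, 39}


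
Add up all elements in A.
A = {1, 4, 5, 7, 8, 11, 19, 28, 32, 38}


Set A = {1, 4, 5, 7, 8, 11, 19, 28, 32, 38}
Sum = 1 + 4 + 5 + 7 + 8 + 11 + 19 + 28 + 32 + 38 = 153

153


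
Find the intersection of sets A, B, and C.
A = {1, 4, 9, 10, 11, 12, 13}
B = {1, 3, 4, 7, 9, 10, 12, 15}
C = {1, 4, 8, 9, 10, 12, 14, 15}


Set A = {1, 4, 9, 10, 11, 12, 13}
Set B = {1, 3, 4, 7, 9, 10, 12, 15}
Set C = {1, 4, 8, 9, 10, 12, 14, 15}
First, A ∩ B = {1, 4, 9, 10, 12}
Then, (A ∩ B) ∩ C = {1, 4, 9, 10, 12}

{1, 4, 9, 10, 12}


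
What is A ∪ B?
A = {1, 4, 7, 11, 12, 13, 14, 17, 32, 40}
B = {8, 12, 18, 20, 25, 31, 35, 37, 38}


Set A = {1, 4, 7, 11, 12, 13, 14, 17, 32, 40}
Set B = {8, 12, 18, 20, 25, 31, 35, 37, 38}
A ∪ B includes all elements in either set.
Elements from A: {1, 4, 7, 11, 12, 13, 14, 17, 32, 40}
Elements from B not already included: {8, 18, 20, 25, 31, 35, 37, 38}
A ∪ B = {1, 4, 7, 8, 11, 12, 13, 14, 17, 18, 20, 25, 31, 32, 35, 37, 38, 40}

{1, 4, 7, 8, 11, 12, 13, 14, 17, 18, 20, 25, 31, 32, 35, 37, 38, 40}


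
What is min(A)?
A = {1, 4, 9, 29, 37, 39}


Set A = {1, 4, 9, 29, 37, 39}
Elements in ascending order: 1, 4, 9, 29, 37, 39
The smallest element is 1.

1


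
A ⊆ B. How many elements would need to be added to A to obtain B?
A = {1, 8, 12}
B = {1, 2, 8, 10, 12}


Set A = {1, 8, 12}, |A| = 3
Set B = {1, 2, 8, 10, 12}, |B| = 5
Since A ⊆ B: B \ A = {2, 10}
|B| - |A| = 5 - 3 = 2

2


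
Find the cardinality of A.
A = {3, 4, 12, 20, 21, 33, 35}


Set A = {3, 4, 12, 20, 21, 33, 35}
Listing elements: 3, 4, 12, 20, 21, 33, 35
Counting: 7 elements
|A| = 7

7


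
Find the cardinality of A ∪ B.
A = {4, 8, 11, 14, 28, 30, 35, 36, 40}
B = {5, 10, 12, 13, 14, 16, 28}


Set A = {4, 8, 11, 14, 28, 30, 35, 36, 40}, |A| = 9
Set B = {5, 10, 12, 13, 14, 16, 28}, |B| = 7
A ∩ B = {14, 28}, |A ∩ B| = 2
|A ∪ B| = |A| + |B| - |A ∩ B| = 9 + 7 - 2 = 14

14


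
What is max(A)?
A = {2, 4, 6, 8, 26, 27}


Set A = {2, 4, 6, 8, 26, 27}
Elements in ascending order: 2, 4, 6, 8, 26, 27
The largest element is 27.

27


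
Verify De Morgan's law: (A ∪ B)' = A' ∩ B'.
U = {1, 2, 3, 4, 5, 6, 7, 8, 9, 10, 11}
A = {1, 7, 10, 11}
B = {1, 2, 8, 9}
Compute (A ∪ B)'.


U = {1, 2, 3, 4, 5, 6, 7, 8, 9, 10, 11}
A = {1, 7, 10, 11}, B = {1, 2, 8, 9}
A ∪ B = {1, 2, 7, 8, 9, 10, 11}
(A ∪ B)' = U \ (A ∪ B) = {3, 4, 5, 6}
Verification via A' ∩ B': A' = {2, 3, 4, 5, 6, 8, 9}, B' = {3, 4, 5, 6, 7, 10, 11}
A' ∩ B' = {3, 4, 5, 6} ✓

{3, 4, 5, 6}


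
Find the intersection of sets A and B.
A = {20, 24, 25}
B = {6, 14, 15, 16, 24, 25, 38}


Set A = {20, 24, 25}
Set B = {6, 14, 15, 16, 24, 25, 38}
A ∩ B includes only elements in both sets.
Check each element of A against B:
20 ✗, 24 ✓, 25 ✓
A ∩ B = {24, 25}

{24, 25}


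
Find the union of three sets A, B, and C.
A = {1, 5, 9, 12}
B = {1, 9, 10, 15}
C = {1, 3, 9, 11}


Set A = {1, 5, 9, 12}
Set B = {1, 9, 10, 15}
Set C = {1, 3, 9, 11}
First, A ∪ B = {1, 5, 9, 10, 12, 15}
Then, (A ∪ B) ∪ C = {1, 3, 5, 9, 10, 11, 12, 15}

{1, 3, 5, 9, 10, 11, 12, 15}


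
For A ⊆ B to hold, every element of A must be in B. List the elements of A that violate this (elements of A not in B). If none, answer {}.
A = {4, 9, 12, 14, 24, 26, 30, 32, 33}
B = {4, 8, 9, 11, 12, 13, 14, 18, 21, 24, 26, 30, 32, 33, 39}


Set A = {4, 9, 12, 14, 24, 26, 30, 32, 33}
Set B = {4, 8, 9, 11, 12, 13, 14, 18, 21, 24, 26, 30, 32, 33, 39}
Check each element of A against B:
4 ∈ B, 9 ∈ B, 12 ∈ B, 14 ∈ B, 24 ∈ B, 26 ∈ B, 30 ∈ B, 32 ∈ B, 33 ∈ B
Elements of A not in B: {}

{}


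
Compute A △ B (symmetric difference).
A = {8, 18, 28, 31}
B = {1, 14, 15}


Set A = {8, 18, 28, 31}
Set B = {1, 14, 15}
A △ B = (A \ B) ∪ (B \ A)
Elements in A but not B: {8, 18, 28, 31}
Elements in B but not A: {1, 14, 15}
A △ B = {1, 8, 14, 15, 18, 28, 31}

{1, 8, 14, 15, 18, 28, 31}


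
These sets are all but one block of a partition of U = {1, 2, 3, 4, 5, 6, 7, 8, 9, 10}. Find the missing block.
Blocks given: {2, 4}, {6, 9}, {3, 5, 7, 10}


U = {1, 2, 3, 4, 5, 6, 7, 8, 9, 10}
Shown blocks: {2, 4}, {6, 9}, {3, 5, 7, 10}
A partition's blocks are pairwise disjoint and cover U, so the missing block = U \ (union of shown blocks).
Union of shown blocks: {2, 3, 4, 5, 6, 7, 9, 10}
Missing block = U \ (union) = {1, 8}

{1, 8}


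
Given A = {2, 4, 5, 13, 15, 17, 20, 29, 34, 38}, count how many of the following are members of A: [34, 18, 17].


Set A = {2, 4, 5, 13, 15, 17, 20, 29, 34, 38}
Candidates: [34, 18, 17]
Check each candidate:
34 ∈ A, 18 ∉ A, 17 ∈ A
Count of candidates in A: 2

2


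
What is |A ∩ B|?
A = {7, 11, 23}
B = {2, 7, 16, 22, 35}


Set A = {7, 11, 23}
Set B = {2, 7, 16, 22, 35}
A ∩ B = {7}
|A ∩ B| = 1

1


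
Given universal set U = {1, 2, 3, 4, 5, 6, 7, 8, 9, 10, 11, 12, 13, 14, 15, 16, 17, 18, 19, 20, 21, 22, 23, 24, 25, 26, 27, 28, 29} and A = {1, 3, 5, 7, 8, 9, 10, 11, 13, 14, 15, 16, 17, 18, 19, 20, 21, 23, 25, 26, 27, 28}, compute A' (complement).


Universal set U = {1, 2, 3, 4, 5, 6, 7, 8, 9, 10, 11, 12, 13, 14, 15, 16, 17, 18, 19, 20, 21, 22, 23, 24, 25, 26, 27, 28, 29}
Set A = {1, 3, 5, 7, 8, 9, 10, 11, 13, 14, 15, 16, 17, 18, 19, 20, 21, 23, 25, 26, 27, 28}
A' = U \ A = elements in U but not in A
Checking each element of U:
1 (in A, exclude), 2 (not in A, include), 3 (in A, exclude), 4 (not in A, include), 5 (in A, exclude), 6 (not in A, include), 7 (in A, exclude), 8 (in A, exclude), 9 (in A, exclude), 10 (in A, exclude), 11 (in A, exclude), 12 (not in A, include), 13 (in A, exclude), 14 (in A, exclude), 15 (in A, exclude), 16 (in A, exclude), 17 (in A, exclude), 18 (in A, exclude), 19 (in A, exclude), 20 (in A, exclude), 21 (in A, exclude), 22 (not in A, include), 23 (in A, exclude), 24 (not in A, include), 25 (in A, exclude), 26 (in A, exclude), 27 (in A, exclude), 28 (in A, exclude), 29 (not in A, include)
A' = {2, 4, 6, 12, 22, 24, 29}

{2, 4, 6, 12, 22, 24, 29}


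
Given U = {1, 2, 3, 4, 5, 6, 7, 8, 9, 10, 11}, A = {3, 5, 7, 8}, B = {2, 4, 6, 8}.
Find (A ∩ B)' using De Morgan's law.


U = {1, 2, 3, 4, 5, 6, 7, 8, 9, 10, 11}
A = {3, 5, 7, 8}, B = {2, 4, 6, 8}
A ∩ B = {8}
(A ∩ B)' = U \ (A ∩ B) = {1, 2, 3, 4, 5, 6, 7, 9, 10, 11}
Verification via A' ∪ B': A' = {1, 2, 4, 6, 9, 10, 11}, B' = {1, 3, 5, 7, 9, 10, 11}
A' ∪ B' = {1, 2, 3, 4, 5, 6, 7, 9, 10, 11} ✓

{1, 2, 3, 4, 5, 6, 7, 9, 10, 11}


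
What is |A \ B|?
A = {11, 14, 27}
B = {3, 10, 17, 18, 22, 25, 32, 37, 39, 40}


Set A = {11, 14, 27}
Set B = {3, 10, 17, 18, 22, 25, 32, 37, 39, 40}
A \ B = {11, 14, 27}
|A \ B| = 3

3


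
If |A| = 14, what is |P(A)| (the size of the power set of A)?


The set has 14 elements.
The power set contains all possible subsets.
|P(A)| = 2^|A| = 2^14 = 16384

16384


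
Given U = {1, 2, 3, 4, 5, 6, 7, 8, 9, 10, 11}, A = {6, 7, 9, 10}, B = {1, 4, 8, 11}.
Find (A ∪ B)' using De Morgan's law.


U = {1, 2, 3, 4, 5, 6, 7, 8, 9, 10, 11}
A = {6, 7, 9, 10}, B = {1, 4, 8, 11}
A ∪ B = {1, 4, 6, 7, 8, 9, 10, 11}
(A ∪ B)' = U \ (A ∪ B) = {2, 3, 5}
Verification via A' ∩ B': A' = {1, 2, 3, 4, 5, 8, 11}, B' = {2, 3, 5, 6, 7, 9, 10}
A' ∩ B' = {2, 3, 5} ✓

{2, 3, 5}


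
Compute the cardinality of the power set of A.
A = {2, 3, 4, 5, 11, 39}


Set A = {2, 3, 4, 5, 11, 39}
|A| = 6
The power set P(A) contains all subsets of A.
|P(A)| = 2^|A| = 2^6 = 64

64


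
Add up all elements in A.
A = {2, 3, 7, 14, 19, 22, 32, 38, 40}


Set A = {2, 3, 7, 14, 19, 22, 32, 38, 40}
Sum = 2 + 3 + 7 + 14 + 19 + 22 + 32 + 38 + 40 = 177

177
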